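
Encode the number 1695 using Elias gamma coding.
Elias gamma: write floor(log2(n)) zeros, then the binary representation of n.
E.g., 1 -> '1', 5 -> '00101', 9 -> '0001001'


num_bits = floor(log2(1695)) + 1 = 11
leading_zeros = num_bits - 1 = 10
binary(1695) = 11010011111

Elias gamma(1695) = '0000000000' + '11010011111' = 000000000011010011111 (21 bits)


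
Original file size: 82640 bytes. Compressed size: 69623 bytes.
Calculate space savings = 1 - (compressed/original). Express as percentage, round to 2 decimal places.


ratio = compressed/original = 69623/82640 = 0.842485
savings = 1 - ratio = 1 - 0.842485 = 0.157515
as a percentage: 0.157515 * 100 = 15.75%

Space savings = 1 - 69623/82640 = 15.75%


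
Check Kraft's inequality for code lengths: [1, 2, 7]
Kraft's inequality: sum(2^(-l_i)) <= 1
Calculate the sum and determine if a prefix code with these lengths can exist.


Sum = 2^(-1) + 2^(-2) + 2^(-7)
    = 0.5 + 0.25 + 0.0078125
    = 97/128 = 0.7578125
Since 0.7578125 <= 1, Kraft's inequality IS satisfied.
A prefix code with these lengths CAN exist.

Kraft sum = 0.7578125. Satisfied.


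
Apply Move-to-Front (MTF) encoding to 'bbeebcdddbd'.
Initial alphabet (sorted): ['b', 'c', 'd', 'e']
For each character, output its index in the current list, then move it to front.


MTF encoding:
'b': index 0 in ['b', 'c', 'd', 'e'] -> ['b', 'c', 'd', 'e']
'b': index 0 in ['b', 'c', 'd', 'e'] -> ['b', 'c', 'd', 'e']
'e': index 3 in ['b', 'c', 'd', 'e'] -> ['e', 'b', 'c', 'd']
'e': index 0 in ['e', 'b', 'c', 'd'] -> ['e', 'b', 'c', 'd']
'b': index 1 in ['e', 'b', 'c', 'd'] -> ['b', 'e', 'c', 'd']
'c': index 2 in ['b', 'e', 'c', 'd'] -> ['c', 'b', 'e', 'd']
'd': index 3 in ['c', 'b', 'e', 'd'] -> ['d', 'c', 'b', 'e']
'd': index 0 in ['d', 'c', 'b', 'e'] -> ['d', 'c', 'b', 'e']
'd': index 0 in ['d', 'c', 'b', 'e'] -> ['d', 'c', 'b', 'e']
'b': index 2 in ['d', 'c', 'b', 'e'] -> ['b', 'd', 'c', 'e']
'd': index 1 in ['b', 'd', 'c', 'e'] -> ['d', 'b', 'c', 'e']


Output: [0, 0, 3, 0, 1, 2, 3, 0, 0, 2, 1]


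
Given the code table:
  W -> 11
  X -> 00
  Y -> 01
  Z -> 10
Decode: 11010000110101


Decoding:
11 -> W
01 -> Y
00 -> X
00 -> X
11 -> W
01 -> Y
01 -> Y


Result: WYXXWYY


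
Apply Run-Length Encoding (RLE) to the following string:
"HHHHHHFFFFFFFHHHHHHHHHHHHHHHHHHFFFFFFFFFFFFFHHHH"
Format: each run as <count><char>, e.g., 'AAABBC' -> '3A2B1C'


Scanning runs left to right:
  i=0: run of 'H' x 6 -> '6H'
  i=6: run of 'F' x 7 -> '7F'
  i=13: run of 'H' x 18 -> '18H'
  i=31: run of 'F' x 13 -> '13F'
  i=44: run of 'H' x 4 -> '4H'

RLE = 6H7F18H13F4H


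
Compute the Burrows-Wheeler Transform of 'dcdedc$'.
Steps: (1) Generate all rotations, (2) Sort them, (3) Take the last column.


Rotations (sorted):
  0: $dcdedc -> last char: c
  1: c$dcded -> last char: d
  2: cdedc$d -> last char: d
  3: dc$dcde -> last char: e
  4: dcdedc$ -> last char: $
  5: dedc$dc -> last char: c
  6: edc$dcd -> last char: d


BWT = cdde$cd


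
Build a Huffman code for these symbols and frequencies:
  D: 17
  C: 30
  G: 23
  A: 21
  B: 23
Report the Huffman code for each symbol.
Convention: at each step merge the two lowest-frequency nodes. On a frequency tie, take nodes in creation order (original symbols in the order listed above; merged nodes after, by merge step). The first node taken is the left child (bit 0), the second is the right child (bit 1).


Huffman tree construction:
Step 1: Merge D(17) + A(21) = 38
Step 2: Merge G(23) + B(23) = 46
Step 3: Merge C(30) + (D+A)(38) = 68
Step 4: Merge (G+B)(46) + (C+(D+A))(68) = 114
Read each symbol's code off the tree from the root (left child = 0, right child = 1).

Codes:
  D: 110 (length 3)
  C: 10 (length 2)
  G: 00 (length 2)
  A: 111 (length 3)
  B: 01 (length 2)
Average code length: 266/114 = 2.3333 bits/symbol


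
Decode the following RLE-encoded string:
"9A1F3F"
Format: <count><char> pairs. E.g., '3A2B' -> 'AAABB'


Expanding each <count><char> pair:
  9A -> 'AAAAAAAAA'
  1F -> 'F'
  3F -> 'FFF'

Decoded = AAAAAAAAAFFFF


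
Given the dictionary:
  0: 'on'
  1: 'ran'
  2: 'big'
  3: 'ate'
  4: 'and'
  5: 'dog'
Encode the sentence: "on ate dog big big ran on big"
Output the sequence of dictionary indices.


Look up each word in the dictionary:
  'on' -> 0
  'ate' -> 3
  'dog' -> 5
  'big' -> 2
  'big' -> 2
  'ran' -> 1
  'on' -> 0
  'big' -> 2

Encoded: [0, 3, 5, 2, 2, 1, 0, 2]


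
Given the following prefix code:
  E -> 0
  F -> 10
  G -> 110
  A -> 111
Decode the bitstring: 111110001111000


Decoding step by step:
Bits 111 -> A
Bits 110 -> G
Bits 0 -> E
Bits 0 -> E
Bits 111 -> A
Bits 10 -> F
Bits 0 -> E
Bits 0 -> E


Decoded message: AGEEAFEE


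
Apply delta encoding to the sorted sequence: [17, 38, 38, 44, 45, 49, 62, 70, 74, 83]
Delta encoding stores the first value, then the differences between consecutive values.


First value: 17
Deltas:
  38 - 17 = 21
  38 - 38 = 0
  44 - 38 = 6
  45 - 44 = 1
  49 - 45 = 4
  62 - 49 = 13
  70 - 62 = 8
  74 - 70 = 4
  83 - 74 = 9


Delta encoded: [17, 21, 0, 6, 1, 4, 13, 8, 4, 9]


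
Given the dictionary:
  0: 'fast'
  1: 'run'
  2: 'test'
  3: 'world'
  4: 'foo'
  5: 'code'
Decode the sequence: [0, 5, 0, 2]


Look up each index in the dictionary:
  0 -> 'fast'
  5 -> 'code'
  0 -> 'fast'
  2 -> 'test'

Decoded: "fast code fast test"


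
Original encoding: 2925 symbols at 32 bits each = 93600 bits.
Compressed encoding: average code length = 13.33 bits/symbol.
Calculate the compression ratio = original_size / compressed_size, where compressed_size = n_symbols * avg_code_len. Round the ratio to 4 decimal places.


original_size = n_symbols * orig_bits = 2925 * 32 = 93600 bits
compressed_size = n_symbols * avg_code_len = 2925 * 13.33 = 38990.25 bits
ratio = original_size / compressed_size = 93600 / 38990.25 = 2.4006

Compression ratio = 2.4006


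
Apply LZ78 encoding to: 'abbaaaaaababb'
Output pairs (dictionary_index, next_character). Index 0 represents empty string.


LZ78 encoding steps:
Dictionary: {0: ''}
Step 1: w='' (idx 0), next='a' -> output (0, 'a'), add 'a' as idx 1
Step 2: w='' (idx 0), next='b' -> output (0, 'b'), add 'b' as idx 2
Step 3: w='b' (idx 2), next='a' -> output (2, 'a'), add 'ba' as idx 3
Step 4: w='a' (idx 1), next='a' -> output (1, 'a'), add 'aa' as idx 4
Step 5: w='aa' (idx 4), next='a' -> output (4, 'a'), add 'aaa' as idx 5
Step 6: w='ba' (idx 3), next='b' -> output (3, 'b'), add 'bab' as idx 6
Step 7: w='b' (idx 2), end of input -> output (2, '')


Encoded: [(0, 'a'), (0, 'b'), (2, 'a'), (1, 'a'), (4, 'a'), (3, 'b'), (2, '')]


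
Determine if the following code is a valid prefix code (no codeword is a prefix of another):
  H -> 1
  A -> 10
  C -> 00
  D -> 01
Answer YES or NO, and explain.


Checking each pair (does one codeword prefix another?):
  H='1' vs A='10': prefix -- VIOLATION

NO -- this is NOT a valid prefix code. H (1) is a prefix of A (10).


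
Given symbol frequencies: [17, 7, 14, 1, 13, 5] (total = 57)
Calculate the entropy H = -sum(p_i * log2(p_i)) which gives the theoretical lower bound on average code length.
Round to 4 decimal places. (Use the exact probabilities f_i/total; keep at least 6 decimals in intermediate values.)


Per-symbol terms -p_i * log2(p_i) with p_i = f_i/57:
  p = 17/57 = 0.298246: log2(p) = -1.745427, -p*log2(p) = 0.520566
  p = 7/57 = 0.122807: log2(p) = -3.025535, -p*log2(p) = 0.371557
  p = 14/57 = 0.245614: log2(p) = -2.025535, -p*log2(p) = 0.497500
  p = 1/57 = 0.017544: log2(p) = -5.832890, -p*log2(p) = 0.102331
  p = 13/57 = 0.228070: log2(p) = -2.132450, -p*log2(p) = 0.486348
  p = 5/57 = 0.087719: log2(p) = -3.510962, -p*log2(p) = 0.307979
H = 0.520566 + 0.371557 + 0.497500 + 0.102331 + 0.486348 + 0.307979 = 2.286281

H = 2.2863 bits/symbol


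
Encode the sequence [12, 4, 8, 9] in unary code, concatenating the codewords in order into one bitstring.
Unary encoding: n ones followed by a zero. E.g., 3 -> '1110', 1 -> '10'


Encode each number as n ones followed by a terminating 0:
  12 -> 1111111111110 (13 bits)
  4 -> 11110 (5 bits)
  8 -> 111111110 (9 bits)
  9 -> 1111111110 (10 bits)
Total length = 13 + 5 + 9 + 10 = 37 bits.

Unary([12, 4, 8, 9]) = 1111111111110111101111111101111111110 (37 bits)


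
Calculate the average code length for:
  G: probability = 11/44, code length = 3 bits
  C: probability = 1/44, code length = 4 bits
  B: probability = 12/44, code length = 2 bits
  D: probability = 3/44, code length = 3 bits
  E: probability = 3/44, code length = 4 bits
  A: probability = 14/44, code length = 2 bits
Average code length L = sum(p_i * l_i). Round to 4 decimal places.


Weighted contributions p_i * l_i:
  G: (11/44) * 3 = 33/44
  C: (1/44) * 4 = 4/44
  B: (12/44) * 2 = 24/44
  D: (3/44) * 3 = 9/44
  E: (3/44) * 4 = 12/44
  A: (14/44) * 2 = 28/44
Sum = (33 + 4 + 24 + 9 + 12 + 28)/44 = 110/44

L = 110/44 = 2.5000 bits/symbol


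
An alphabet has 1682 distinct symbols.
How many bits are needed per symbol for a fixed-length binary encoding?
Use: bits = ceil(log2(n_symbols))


log2(1682) = 10.716
Bracket: 2^10 = 1024 < 1682 <= 2^11 = 2048
So ceil(log2(1682)) = 11

bits = ceil(log2(1682)) = ceil(10.716) = 11 bits


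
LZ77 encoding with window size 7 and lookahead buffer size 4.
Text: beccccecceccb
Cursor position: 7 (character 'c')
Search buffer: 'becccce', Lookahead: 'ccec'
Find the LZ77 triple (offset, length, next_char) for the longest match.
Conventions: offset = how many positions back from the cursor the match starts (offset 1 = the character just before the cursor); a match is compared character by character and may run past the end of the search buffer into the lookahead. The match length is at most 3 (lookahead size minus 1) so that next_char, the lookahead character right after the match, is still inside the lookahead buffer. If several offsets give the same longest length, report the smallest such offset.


Try each offset into the search buffer:
  offset=1 (pos 6, char 'e'): match length 0
  offset=2 (pos 5, char 'c'): match length 1
  offset=3 (pos 4, char 'c'): match length 3
  offset=4 (pos 3, char 'c'): match length 2
  offset=5 (pos 2, char 'c'): match length 2
  offset=6 (pos 1, char 'e'): match length 0
  offset=7 (pos 0, char 'b'): match length 0
Longest match has length 3 at offset 3.
next_char = character at position 7 + 3 = 10 -> 'c'

Best match: offset=3, length=3 (matching 'cce' starting at position 4)
LZ77 triple: (3, 3, 'c')


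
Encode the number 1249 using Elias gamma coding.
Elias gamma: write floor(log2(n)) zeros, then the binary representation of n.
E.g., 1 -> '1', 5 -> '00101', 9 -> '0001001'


num_bits = floor(log2(1249)) + 1 = 11
leading_zeros = num_bits - 1 = 10
binary(1249) = 10011100001

Elias gamma(1249) = '0000000000' + '10011100001' = 000000000010011100001 (21 bits)


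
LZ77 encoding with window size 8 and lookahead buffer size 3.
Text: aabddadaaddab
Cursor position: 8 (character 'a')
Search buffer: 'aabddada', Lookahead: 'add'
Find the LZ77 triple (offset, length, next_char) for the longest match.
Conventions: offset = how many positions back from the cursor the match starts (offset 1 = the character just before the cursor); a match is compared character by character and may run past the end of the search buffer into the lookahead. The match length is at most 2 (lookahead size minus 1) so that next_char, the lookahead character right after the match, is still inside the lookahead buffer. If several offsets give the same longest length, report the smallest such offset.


Try each offset into the search buffer:
  offset=1 (pos 7, char 'a'): match length 1
  offset=2 (pos 6, char 'd'): match length 0
  offset=3 (pos 5, char 'a'): match length 2
  offset=4 (pos 4, char 'd'): match length 0
  offset=5 (pos 3, char 'd'): match length 0
  offset=6 (pos 2, char 'b'): match length 0
  offset=7 (pos 1, char 'a'): match length 1
  offset=8 (pos 0, char 'a'): match length 1
Longest match has length 2 at offset 3.
next_char = character at position 8 + 2 = 10 -> 'd'

Best match: offset=3, length=2 (matching 'ad' starting at position 5)
LZ77 triple: (3, 2, 'd')


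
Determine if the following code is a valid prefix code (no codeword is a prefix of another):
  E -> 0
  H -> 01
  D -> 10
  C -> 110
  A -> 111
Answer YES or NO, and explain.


Checking each pair (does one codeword prefix another?):
  E='0' vs H='01': prefix -- VIOLATION

NO -- this is NOT a valid prefix code. E (0) is a prefix of H (01).


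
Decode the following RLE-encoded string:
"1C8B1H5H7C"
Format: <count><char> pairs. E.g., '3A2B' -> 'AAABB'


Expanding each <count><char> pair:
  1C -> 'C'
  8B -> 'BBBBBBBB'
  1H -> 'H'
  5H -> 'HHHHH'
  7C -> 'CCCCCCC'

Decoded = CBBBBBBBBHHHHHHCCCCCCC


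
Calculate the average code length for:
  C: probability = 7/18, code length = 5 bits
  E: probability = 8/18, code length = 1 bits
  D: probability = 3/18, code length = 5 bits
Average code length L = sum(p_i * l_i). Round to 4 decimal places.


Weighted contributions p_i * l_i:
  C: (7/18) * 5 = 35/18
  E: (8/18) * 1 = 8/18
  D: (3/18) * 5 = 15/18
Sum = (35 + 8 + 15)/18 = 58/18

L = 58/18 = 3.2222 bits/symbol


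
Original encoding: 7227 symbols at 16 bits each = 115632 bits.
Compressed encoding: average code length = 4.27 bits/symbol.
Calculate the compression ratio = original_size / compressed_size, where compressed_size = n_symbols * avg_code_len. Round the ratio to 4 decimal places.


original_size = n_symbols * orig_bits = 7227 * 16 = 115632 bits
compressed_size = n_symbols * avg_code_len = 7227 * 4.27 = 30859.29 bits
ratio = original_size / compressed_size = 115632 / 30859.29 = 3.7471

Compression ratio = 3.7471


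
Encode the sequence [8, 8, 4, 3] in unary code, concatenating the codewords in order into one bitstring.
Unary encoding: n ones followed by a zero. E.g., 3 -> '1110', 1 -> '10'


Encode each number as n ones followed by a terminating 0:
  8 -> 111111110 (9 bits)
  8 -> 111111110 (9 bits)
  4 -> 11110 (5 bits)
  3 -> 1110 (4 bits)
Total length = 9 + 9 + 5 + 4 = 27 bits.

Unary([8, 8, 4, 3]) = 111111110111111110111101110 (27 bits)


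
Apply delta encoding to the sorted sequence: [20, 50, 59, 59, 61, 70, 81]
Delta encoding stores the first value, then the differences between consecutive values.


First value: 20
Deltas:
  50 - 20 = 30
  59 - 50 = 9
  59 - 59 = 0
  61 - 59 = 2
  70 - 61 = 9
  81 - 70 = 11


Delta encoded: [20, 30, 9, 0, 2, 9, 11]


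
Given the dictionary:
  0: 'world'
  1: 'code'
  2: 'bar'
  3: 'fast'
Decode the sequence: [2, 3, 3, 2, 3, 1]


Look up each index in the dictionary:
  2 -> 'bar'
  3 -> 'fast'
  3 -> 'fast'
  2 -> 'bar'
  3 -> 'fast'
  1 -> 'code'

Decoded: "bar fast fast bar fast code"


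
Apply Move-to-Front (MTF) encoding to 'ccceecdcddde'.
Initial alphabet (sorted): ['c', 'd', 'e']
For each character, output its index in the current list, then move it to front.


MTF encoding:
'c': index 0 in ['c', 'd', 'e'] -> ['c', 'd', 'e']
'c': index 0 in ['c', 'd', 'e'] -> ['c', 'd', 'e']
'c': index 0 in ['c', 'd', 'e'] -> ['c', 'd', 'e']
'e': index 2 in ['c', 'd', 'e'] -> ['e', 'c', 'd']
'e': index 0 in ['e', 'c', 'd'] -> ['e', 'c', 'd']
'c': index 1 in ['e', 'c', 'd'] -> ['c', 'e', 'd']
'd': index 2 in ['c', 'e', 'd'] -> ['d', 'c', 'e']
'c': index 1 in ['d', 'c', 'e'] -> ['c', 'd', 'e']
'd': index 1 in ['c', 'd', 'e'] -> ['d', 'c', 'e']
'd': index 0 in ['d', 'c', 'e'] -> ['d', 'c', 'e']
'd': index 0 in ['d', 'c', 'e'] -> ['d', 'c', 'e']
'e': index 2 in ['d', 'c', 'e'] -> ['e', 'd', 'c']


Output: [0, 0, 0, 2, 0, 1, 2, 1, 1, 0, 0, 2]


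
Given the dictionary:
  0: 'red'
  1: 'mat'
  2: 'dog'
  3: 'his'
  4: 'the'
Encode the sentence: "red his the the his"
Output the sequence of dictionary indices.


Look up each word in the dictionary:
  'red' -> 0
  'his' -> 3
  'the' -> 4
  'the' -> 4
  'his' -> 3

Encoded: [0, 3, 4, 4, 3]


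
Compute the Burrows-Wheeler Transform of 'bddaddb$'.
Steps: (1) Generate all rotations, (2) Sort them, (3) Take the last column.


Rotations (sorted):
  0: $bddaddb -> last char: b
  1: addb$bdd -> last char: d
  2: b$bddadd -> last char: d
  3: bddaddb$ -> last char: $
  4: daddb$bd -> last char: d
  5: db$bddad -> last char: d
  6: ddaddb$b -> last char: b
  7: ddb$bdda -> last char: a


BWT = bdd$ddba


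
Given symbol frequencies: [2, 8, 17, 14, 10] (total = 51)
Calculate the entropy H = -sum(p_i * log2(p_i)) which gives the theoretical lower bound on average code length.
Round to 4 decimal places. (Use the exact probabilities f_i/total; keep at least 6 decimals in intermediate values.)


Per-symbol terms -p_i * log2(p_i) with p_i = f_i/51:
  p = 2/51 = 0.039216: log2(p) = -4.672425, -p*log2(p) = 0.183232
  p = 8/51 = 0.156863: log2(p) = -2.672425, -p*log2(p) = 0.419204
  p = 17/51 = 0.333333: log2(p) = -1.584963, -p*log2(p) = 0.528321
  p = 14/51 = 0.274510: log2(p) = -1.865070, -p*log2(p) = 0.511980
  p = 10/51 = 0.196078: log2(p) = -2.350497, -p*log2(p) = 0.460882
H = 0.183232 + 0.419204 + 0.528321 + 0.511980 + 0.460882 = 2.103619

H = 2.1036 bits/symbol


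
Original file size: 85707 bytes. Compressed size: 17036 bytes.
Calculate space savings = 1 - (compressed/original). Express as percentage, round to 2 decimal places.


ratio = compressed/original = 17036/85707 = 0.19877
savings = 1 - ratio = 1 - 0.19877 = 0.80123
as a percentage: 0.80123 * 100 = 80.12%

Space savings = 1 - 17036/85707 = 80.12%


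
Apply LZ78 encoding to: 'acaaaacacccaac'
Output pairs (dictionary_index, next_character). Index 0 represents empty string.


LZ78 encoding steps:
Dictionary: {0: ''}
Step 1: w='' (idx 0), next='a' -> output (0, 'a'), add 'a' as idx 1
Step 2: w='' (idx 0), next='c' -> output (0, 'c'), add 'c' as idx 2
Step 3: w='a' (idx 1), next='a' -> output (1, 'a'), add 'aa' as idx 3
Step 4: w='aa' (idx 3), next='c' -> output (3, 'c'), add 'aac' as idx 4
Step 5: w='a' (idx 1), next='c' -> output (1, 'c'), add 'ac' as idx 5
Step 6: w='c' (idx 2), next='c' -> output (2, 'c'), add 'cc' as idx 6
Step 7: w='aac' (idx 4), end of input -> output (4, '')


Encoded: [(0, 'a'), (0, 'c'), (1, 'a'), (3, 'c'), (1, 'c'), (2, 'c'), (4, '')]


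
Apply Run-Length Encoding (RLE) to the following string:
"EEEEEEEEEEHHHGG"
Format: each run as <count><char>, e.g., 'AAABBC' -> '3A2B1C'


Scanning runs left to right:
  i=0: run of 'E' x 10 -> '10E'
  i=10: run of 'H' x 3 -> '3H'
  i=13: run of 'G' x 2 -> '2G'

RLE = 10E3H2G


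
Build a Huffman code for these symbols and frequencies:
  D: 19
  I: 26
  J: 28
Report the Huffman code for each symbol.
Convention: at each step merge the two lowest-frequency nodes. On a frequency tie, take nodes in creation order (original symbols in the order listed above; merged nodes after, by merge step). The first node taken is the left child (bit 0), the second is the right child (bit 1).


Huffman tree construction:
Step 1: Merge D(19) + I(26) = 45
Step 2: Merge J(28) + (D+I)(45) = 73
Read each symbol's code off the tree from the root (left child = 0, right child = 1).

Codes:
  D: 10 (length 2)
  I: 11 (length 2)
  J: 0 (length 1)
Average code length: 118/73 = 1.6164 bits/symbol


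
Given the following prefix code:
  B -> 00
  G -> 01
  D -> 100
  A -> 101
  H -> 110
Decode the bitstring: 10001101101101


Decoding step by step:
Bits 100 -> D
Bits 01 -> G
Bits 101 -> A
Bits 101 -> A
Bits 101 -> A


Decoded message: DGAAA


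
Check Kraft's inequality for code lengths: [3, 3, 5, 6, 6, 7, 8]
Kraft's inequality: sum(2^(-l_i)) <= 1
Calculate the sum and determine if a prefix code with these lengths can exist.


Sum = 2^(-3) + 2^(-3) + 2^(-5) + 2^(-6) + 2^(-6) + 2^(-7) + 2^(-8)
    = 0.125 + 0.125 + 0.03125 + 0.015625 + 0.015625 + 0.0078125 + 0.00390625
    = 83/256 = 0.32421875
Since 0.32421875 <= 1, Kraft's inequality IS satisfied.
A prefix code with these lengths CAN exist.

Kraft sum = 0.32421875. Satisfied.


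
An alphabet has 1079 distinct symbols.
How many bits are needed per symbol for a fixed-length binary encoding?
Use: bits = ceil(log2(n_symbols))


log2(1079) = 10.0755
Bracket: 2^10 = 1024 < 1079 <= 2^11 = 2048
So ceil(log2(1079)) = 11

bits = ceil(log2(1079)) = ceil(10.0755) = 11 bits


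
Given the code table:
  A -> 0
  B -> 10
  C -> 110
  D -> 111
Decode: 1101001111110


Decoding:
110 -> C
10 -> B
0 -> A
111 -> D
111 -> D
0 -> A


Result: CBADDA


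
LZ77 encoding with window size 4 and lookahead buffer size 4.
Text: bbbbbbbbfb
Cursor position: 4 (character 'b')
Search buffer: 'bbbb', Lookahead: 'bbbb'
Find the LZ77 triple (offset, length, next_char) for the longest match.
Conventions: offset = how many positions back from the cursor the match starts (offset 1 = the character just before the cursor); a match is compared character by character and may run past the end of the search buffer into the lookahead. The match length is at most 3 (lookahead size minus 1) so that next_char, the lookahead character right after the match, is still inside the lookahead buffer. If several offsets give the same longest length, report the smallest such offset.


Try each offset into the search buffer:
  offset=1 (pos 3, char 'b'): match length 3
  offset=2 (pos 2, char 'b'): match length 3
  offset=3 (pos 1, char 'b'): match length 3
  offset=4 (pos 0, char 'b'): match length 3
Longest match has length 3, found at offsets 1, 2, 3, 4; take the smallest, offset 1.
next_char = character at position 4 + 3 = 7 -> 'b'

Best match: offset=1, length=3 (matching 'bbb' starting at position 3)
LZ77 triple: (1, 3, 'b')


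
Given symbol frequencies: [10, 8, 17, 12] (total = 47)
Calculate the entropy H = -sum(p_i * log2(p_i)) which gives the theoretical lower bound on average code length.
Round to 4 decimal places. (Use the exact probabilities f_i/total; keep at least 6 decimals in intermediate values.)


Per-symbol terms -p_i * log2(p_i) with p_i = f_i/47:
  p = 10/47 = 0.212766: log2(p) = -2.232661, -p*log2(p) = 0.475034
  p = 8/47 = 0.170213: log2(p) = -2.554589, -p*log2(p) = 0.434824
  p = 17/47 = 0.361702: log2(p) = -1.467126, -p*log2(p) = 0.530663
  p = 12/47 = 0.255319: log2(p) = -1.969626, -p*log2(p) = 0.502883
H = 0.475034 + 0.434824 + 0.530663 + 0.502883 = 1.943404

H = 1.9434 bits/symbol


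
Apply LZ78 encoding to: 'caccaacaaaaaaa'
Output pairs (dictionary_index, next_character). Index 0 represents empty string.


LZ78 encoding steps:
Dictionary: {0: ''}
Step 1: w='' (idx 0), next='c' -> output (0, 'c'), add 'c' as idx 1
Step 2: w='' (idx 0), next='a' -> output (0, 'a'), add 'a' as idx 2
Step 3: w='c' (idx 1), next='c' -> output (1, 'c'), add 'cc' as idx 3
Step 4: w='a' (idx 2), next='a' -> output (2, 'a'), add 'aa' as idx 4
Step 5: w='c' (idx 1), next='a' -> output (1, 'a'), add 'ca' as idx 5
Step 6: w='aa' (idx 4), next='a' -> output (4, 'a'), add 'aaa' as idx 6
Step 7: w='aaa' (idx 6), end of input -> output (6, '')


Encoded: [(0, 'c'), (0, 'a'), (1, 'c'), (2, 'a'), (1, 'a'), (4, 'a'), (6, '')]


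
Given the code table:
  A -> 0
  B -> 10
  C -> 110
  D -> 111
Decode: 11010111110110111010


Decoding:
110 -> C
10 -> B
111 -> D
110 -> C
110 -> C
111 -> D
0 -> A
10 -> B


Result: CBDCCDAB


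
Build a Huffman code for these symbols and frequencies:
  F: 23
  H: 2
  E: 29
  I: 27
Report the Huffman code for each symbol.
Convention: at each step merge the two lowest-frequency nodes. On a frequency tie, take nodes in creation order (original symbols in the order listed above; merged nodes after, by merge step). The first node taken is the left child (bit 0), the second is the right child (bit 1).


Huffman tree construction:
Step 1: Merge H(2) + F(23) = 25
Step 2: Merge (H+F)(25) + I(27) = 52
Step 3: Merge E(29) + ((H+F)+I)(52) = 81
Read each symbol's code off the tree from the root (left child = 0, right child = 1).

Codes:
  F: 101 (length 3)
  H: 100 (length 3)
  E: 0 (length 1)
  I: 11 (length 2)
Average code length: 158/81 = 1.9506 bits/symbol


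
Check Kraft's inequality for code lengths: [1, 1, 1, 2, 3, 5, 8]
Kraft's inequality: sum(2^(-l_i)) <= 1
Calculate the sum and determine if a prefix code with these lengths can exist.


Sum = 2^(-1) + 2^(-1) + 2^(-1) + 2^(-2) + 2^(-3) + 2^(-5) + 2^(-8)
    = 0.5 + 0.5 + 0.5 + 0.25 + 0.125 + 0.03125 + 0.00390625
    = 489/256 = 1.91015625
Since 1.91015625 > 1, Kraft's inequality is NOT satisfied.
A prefix code with these lengths CANNOT exist.

Kraft sum = 1.91015625. Not satisfied.


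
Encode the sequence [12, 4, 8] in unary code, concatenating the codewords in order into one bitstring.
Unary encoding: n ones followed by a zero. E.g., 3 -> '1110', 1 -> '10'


Encode each number as n ones followed by a terminating 0:
  12 -> 1111111111110 (13 bits)
  4 -> 11110 (5 bits)
  8 -> 111111110 (9 bits)
Total length = 13 + 5 + 9 = 27 bits.

Unary([12, 4, 8]) = 111111111111011110111111110 (27 bits)


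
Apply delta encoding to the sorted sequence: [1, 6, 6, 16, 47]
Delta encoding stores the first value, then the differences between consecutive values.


First value: 1
Deltas:
  6 - 1 = 5
  6 - 6 = 0
  16 - 6 = 10
  47 - 16 = 31


Delta encoded: [1, 5, 0, 10, 31]


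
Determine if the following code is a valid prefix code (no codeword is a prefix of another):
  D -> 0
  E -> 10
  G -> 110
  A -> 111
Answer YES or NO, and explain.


Checking each pair (does one codeword prefix another?):
  D='0' vs E='10': no prefix
  D='0' vs G='110': no prefix
  D='0' vs A='111': no prefix
  E='10' vs D='0': no prefix
  E='10' vs G='110': no prefix
  E='10' vs A='111': no prefix
  G='110' vs D='0': no prefix
  G='110' vs E='10': no prefix
  G='110' vs A='111': no prefix
  A='111' vs D='0': no prefix
  A='111' vs E='10': no prefix
  A='111' vs G='110': no prefix
No violation found over all pairs.

YES -- this is a valid prefix code. No codeword is a prefix of any other codeword.


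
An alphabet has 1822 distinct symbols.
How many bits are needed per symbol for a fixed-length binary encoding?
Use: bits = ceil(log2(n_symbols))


log2(1822) = 10.8313
Bracket: 2^10 = 1024 < 1822 <= 2^11 = 2048
So ceil(log2(1822)) = 11

bits = ceil(log2(1822)) = ceil(10.8313) = 11 bits


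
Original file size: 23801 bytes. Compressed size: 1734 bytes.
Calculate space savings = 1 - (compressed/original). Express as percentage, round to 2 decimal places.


ratio = compressed/original = 1734/23801 = 0.072854
savings = 1 - ratio = 1 - 0.072854 = 0.927146
as a percentage: 0.927146 * 100 = 92.71%

Space savings = 1 - 1734/23801 = 92.71%


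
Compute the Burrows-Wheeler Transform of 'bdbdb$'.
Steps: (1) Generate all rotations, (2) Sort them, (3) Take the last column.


Rotations (sorted):
  0: $bdbdb -> last char: b
  1: b$bdbd -> last char: d
  2: bdb$bd -> last char: d
  3: bdbdb$ -> last char: $
  4: db$bdb -> last char: b
  5: dbdb$b -> last char: b


BWT = bdd$bb


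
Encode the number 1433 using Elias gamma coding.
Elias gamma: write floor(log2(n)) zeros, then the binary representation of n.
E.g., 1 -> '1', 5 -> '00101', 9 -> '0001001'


num_bits = floor(log2(1433)) + 1 = 11
leading_zeros = num_bits - 1 = 10
binary(1433) = 10110011001

Elias gamma(1433) = '0000000000' + '10110011001' = 000000000010110011001 (21 bits)


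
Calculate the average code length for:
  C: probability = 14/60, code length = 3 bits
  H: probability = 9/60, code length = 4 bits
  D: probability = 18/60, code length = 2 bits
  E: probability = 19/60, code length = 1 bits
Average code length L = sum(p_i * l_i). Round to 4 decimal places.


Weighted contributions p_i * l_i:
  C: (14/60) * 3 = 42/60
  H: (9/60) * 4 = 36/60
  D: (18/60) * 2 = 36/60
  E: (19/60) * 1 = 19/60
Sum = (42 + 36 + 36 + 19)/60 = 133/60

L = 133/60 = 2.2167 bits/symbol


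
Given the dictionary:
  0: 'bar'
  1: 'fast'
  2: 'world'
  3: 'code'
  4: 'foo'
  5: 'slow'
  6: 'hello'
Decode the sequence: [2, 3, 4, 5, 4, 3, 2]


Look up each index in the dictionary:
  2 -> 'world'
  3 -> 'code'
  4 -> 'foo'
  5 -> 'slow'
  4 -> 'foo'
  3 -> 'code'
  2 -> 'world'

Decoded: "world code foo slow foo code world"


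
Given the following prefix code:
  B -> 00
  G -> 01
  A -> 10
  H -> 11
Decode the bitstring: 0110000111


Decoding step by step:
Bits 01 -> G
Bits 10 -> A
Bits 00 -> B
Bits 01 -> G
Bits 11 -> H


Decoded message: GABGH


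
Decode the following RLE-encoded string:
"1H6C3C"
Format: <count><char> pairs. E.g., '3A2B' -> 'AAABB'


Expanding each <count><char> pair:
  1H -> 'H'
  6C -> 'CCCCCC'
  3C -> 'CCC'

Decoded = HCCCCCCCCC


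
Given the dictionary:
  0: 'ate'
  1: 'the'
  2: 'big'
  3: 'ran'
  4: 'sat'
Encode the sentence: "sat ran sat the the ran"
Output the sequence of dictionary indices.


Look up each word in the dictionary:
  'sat' -> 4
  'ran' -> 3
  'sat' -> 4
  'the' -> 1
  'the' -> 1
  'ran' -> 3

Encoded: [4, 3, 4, 1, 1, 3]


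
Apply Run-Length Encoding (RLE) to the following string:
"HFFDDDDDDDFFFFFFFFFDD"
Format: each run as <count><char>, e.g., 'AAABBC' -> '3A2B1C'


Scanning runs left to right:
  i=0: run of 'H' x 1 -> '1H'
  i=1: run of 'F' x 2 -> '2F'
  i=3: run of 'D' x 7 -> '7D'
  i=10: run of 'F' x 9 -> '9F'
  i=19: run of 'D' x 2 -> '2D'

RLE = 1H2F7D9F2D


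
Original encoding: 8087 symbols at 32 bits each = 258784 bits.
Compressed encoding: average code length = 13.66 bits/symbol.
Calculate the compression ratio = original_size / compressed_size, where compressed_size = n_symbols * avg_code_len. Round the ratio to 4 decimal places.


original_size = n_symbols * orig_bits = 8087 * 32 = 258784 bits
compressed_size = n_symbols * avg_code_len = 8087 * 13.66 = 110468.42 bits
ratio = original_size / compressed_size = 258784 / 110468.42 = 2.3426

Compression ratio = 2.3426


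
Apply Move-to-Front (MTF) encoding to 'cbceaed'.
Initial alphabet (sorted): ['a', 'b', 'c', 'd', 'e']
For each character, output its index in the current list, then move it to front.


MTF encoding:
'c': index 2 in ['a', 'b', 'c', 'd', 'e'] -> ['c', 'a', 'b', 'd', 'e']
'b': index 2 in ['c', 'a', 'b', 'd', 'e'] -> ['b', 'c', 'a', 'd', 'e']
'c': index 1 in ['b', 'c', 'a', 'd', 'e'] -> ['c', 'b', 'a', 'd', 'e']
'e': index 4 in ['c', 'b', 'a', 'd', 'e'] -> ['e', 'c', 'b', 'a', 'd']
'a': index 3 in ['e', 'c', 'b', 'a', 'd'] -> ['a', 'e', 'c', 'b', 'd']
'e': index 1 in ['a', 'e', 'c', 'b', 'd'] -> ['e', 'a', 'c', 'b', 'd']
'd': index 4 in ['e', 'a', 'c', 'b', 'd'] -> ['d', 'e', 'a', 'c', 'b']


Output: [2, 2, 1, 4, 3, 1, 4]


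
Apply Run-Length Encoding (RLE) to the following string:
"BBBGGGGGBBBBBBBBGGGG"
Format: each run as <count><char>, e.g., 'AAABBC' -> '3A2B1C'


Scanning runs left to right:
  i=0: run of 'B' x 3 -> '3B'
  i=3: run of 'G' x 5 -> '5G'
  i=8: run of 'B' x 8 -> '8B'
  i=16: run of 'G' x 4 -> '4G'

RLE = 3B5G8B4G


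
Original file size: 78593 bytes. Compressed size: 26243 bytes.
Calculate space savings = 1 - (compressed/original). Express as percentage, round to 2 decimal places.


ratio = compressed/original = 26243/78593 = 0.33391
savings = 1 - ratio = 1 - 0.33391 = 0.66609
as a percentage: 0.66609 * 100 = 66.61%

Space savings = 1 - 26243/78593 = 66.61%


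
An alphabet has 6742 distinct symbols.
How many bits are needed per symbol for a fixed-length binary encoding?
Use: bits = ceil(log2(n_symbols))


log2(6742) = 12.719
Bracket: 2^12 = 4096 < 6742 <= 2^13 = 8192
So ceil(log2(6742)) = 13

bits = ceil(log2(6742)) = ceil(12.719) = 13 bits


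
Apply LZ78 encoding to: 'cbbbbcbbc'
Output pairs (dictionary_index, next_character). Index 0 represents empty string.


LZ78 encoding steps:
Dictionary: {0: ''}
Step 1: w='' (idx 0), next='c' -> output (0, 'c'), add 'c' as idx 1
Step 2: w='' (idx 0), next='b' -> output (0, 'b'), add 'b' as idx 2
Step 3: w='b' (idx 2), next='b' -> output (2, 'b'), add 'bb' as idx 3
Step 4: w='b' (idx 2), next='c' -> output (2, 'c'), add 'bc' as idx 4
Step 5: w='bb' (idx 3), next='c' -> output (3, 'c'), add 'bbc' as idx 5


Encoded: [(0, 'c'), (0, 'b'), (2, 'b'), (2, 'c'), (3, 'c')]


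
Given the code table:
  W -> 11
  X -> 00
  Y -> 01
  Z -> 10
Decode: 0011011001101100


Decoding:
00 -> X
11 -> W
01 -> Y
10 -> Z
01 -> Y
10 -> Z
11 -> W
00 -> X


Result: XWYZYZWX


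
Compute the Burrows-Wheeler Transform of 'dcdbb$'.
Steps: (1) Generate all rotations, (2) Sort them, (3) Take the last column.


Rotations (sorted):
  0: $dcdbb -> last char: b
  1: b$dcdb -> last char: b
  2: bb$dcd -> last char: d
  3: cdbb$d -> last char: d
  4: dbb$dc -> last char: c
  5: dcdbb$ -> last char: $


BWT = bbddc$


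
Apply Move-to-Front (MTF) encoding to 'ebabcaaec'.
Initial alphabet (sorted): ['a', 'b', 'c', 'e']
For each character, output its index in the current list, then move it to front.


MTF encoding:
'e': index 3 in ['a', 'b', 'c', 'e'] -> ['e', 'a', 'b', 'c']
'b': index 2 in ['e', 'a', 'b', 'c'] -> ['b', 'e', 'a', 'c']
'a': index 2 in ['b', 'e', 'a', 'c'] -> ['a', 'b', 'e', 'c']
'b': index 1 in ['a', 'b', 'e', 'c'] -> ['b', 'a', 'e', 'c']
'c': index 3 in ['b', 'a', 'e', 'c'] -> ['c', 'b', 'a', 'e']
'a': index 2 in ['c', 'b', 'a', 'e'] -> ['a', 'c', 'b', 'e']
'a': index 0 in ['a', 'c', 'b', 'e'] -> ['a', 'c', 'b', 'e']
'e': index 3 in ['a', 'c', 'b', 'e'] -> ['e', 'a', 'c', 'b']
'c': index 2 in ['e', 'a', 'c', 'b'] -> ['c', 'e', 'a', 'b']


Output: [3, 2, 2, 1, 3, 2, 0, 3, 2]


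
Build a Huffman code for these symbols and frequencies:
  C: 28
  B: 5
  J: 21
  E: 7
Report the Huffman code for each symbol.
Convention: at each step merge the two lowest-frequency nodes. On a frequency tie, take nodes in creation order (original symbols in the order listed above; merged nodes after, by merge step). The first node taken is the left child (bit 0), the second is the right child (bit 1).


Huffman tree construction:
Step 1: Merge B(5) + E(7) = 12
Step 2: Merge (B+E)(12) + J(21) = 33
Step 3: Merge C(28) + ((B+E)+J)(33) = 61
Read each symbol's code off the tree from the root (left child = 0, right child = 1).

Codes:
  C: 0 (length 1)
  B: 100 (length 3)
  J: 11 (length 2)
  E: 101 (length 3)
Average code length: 106/61 = 1.7377 bits/symbol


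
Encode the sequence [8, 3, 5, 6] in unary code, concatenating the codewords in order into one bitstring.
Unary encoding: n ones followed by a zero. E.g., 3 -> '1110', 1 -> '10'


Encode each number as n ones followed by a terminating 0:
  8 -> 111111110 (9 bits)
  3 -> 1110 (4 bits)
  5 -> 111110 (6 bits)
  6 -> 1111110 (7 bits)
Total length = 9 + 4 + 6 + 7 = 26 bits.

Unary([8, 3, 5, 6]) = 11111111011101111101111110 (26 bits)


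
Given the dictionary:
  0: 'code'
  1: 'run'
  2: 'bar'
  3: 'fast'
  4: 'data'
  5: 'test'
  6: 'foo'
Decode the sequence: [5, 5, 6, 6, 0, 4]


Look up each index in the dictionary:
  5 -> 'test'
  5 -> 'test'
  6 -> 'foo'
  6 -> 'foo'
  0 -> 'code'
  4 -> 'data'

Decoded: "test test foo foo code data"


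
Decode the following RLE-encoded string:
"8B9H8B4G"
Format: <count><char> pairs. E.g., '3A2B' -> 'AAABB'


Expanding each <count><char> pair:
  8B -> 'BBBBBBBB'
  9H -> 'HHHHHHHHH'
  8B -> 'BBBBBBBB'
  4G -> 'GGGG'

Decoded = BBBBBBBBHHHHHHHHHBBBBBBBBGGGG


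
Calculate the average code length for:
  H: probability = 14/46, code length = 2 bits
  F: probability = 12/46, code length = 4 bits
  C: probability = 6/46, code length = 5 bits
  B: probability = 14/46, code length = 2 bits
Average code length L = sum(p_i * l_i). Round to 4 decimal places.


Weighted contributions p_i * l_i:
  H: (14/46) * 2 = 28/46
  F: (12/46) * 4 = 48/46
  C: (6/46) * 5 = 30/46
  B: (14/46) * 2 = 28/46
Sum = (28 + 48 + 30 + 28)/46 = 134/46

L = 134/46 = 2.9130 bits/symbol


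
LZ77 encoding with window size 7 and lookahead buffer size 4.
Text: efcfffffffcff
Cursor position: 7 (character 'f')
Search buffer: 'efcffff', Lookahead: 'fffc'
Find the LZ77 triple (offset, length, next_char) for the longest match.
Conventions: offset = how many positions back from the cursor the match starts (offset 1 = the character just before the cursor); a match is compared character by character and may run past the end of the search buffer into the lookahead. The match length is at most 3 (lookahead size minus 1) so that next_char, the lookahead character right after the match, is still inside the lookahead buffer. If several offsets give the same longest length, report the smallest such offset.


Try each offset into the search buffer:
  offset=1 (pos 6, char 'f'): match length 3
  offset=2 (pos 5, char 'f'): match length 3
  offset=3 (pos 4, char 'f'): match length 3
  offset=4 (pos 3, char 'f'): match length 3
  offset=5 (pos 2, char 'c'): match length 0
  offset=6 (pos 1, char 'f'): match length 1
  offset=7 (pos 0, char 'e'): match length 0
Longest match has length 3, found at offsets 1, 2, 3, 4; take the smallest, offset 1.
next_char = character at position 7 + 3 = 10 -> 'c'

Best match: offset=1, length=3 (matching 'fff' starting at position 6)
LZ77 triple: (1, 3, 'c')


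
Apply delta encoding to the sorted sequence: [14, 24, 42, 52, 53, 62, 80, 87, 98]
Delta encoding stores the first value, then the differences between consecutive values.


First value: 14
Deltas:
  24 - 14 = 10
  42 - 24 = 18
  52 - 42 = 10
  53 - 52 = 1
  62 - 53 = 9
  80 - 62 = 18
  87 - 80 = 7
  98 - 87 = 11


Delta encoded: [14, 10, 18, 10, 1, 9, 18, 7, 11]


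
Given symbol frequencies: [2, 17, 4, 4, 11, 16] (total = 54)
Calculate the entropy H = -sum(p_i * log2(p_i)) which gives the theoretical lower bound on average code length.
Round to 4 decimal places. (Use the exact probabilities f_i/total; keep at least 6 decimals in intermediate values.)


Per-symbol terms -p_i * log2(p_i) with p_i = f_i/54:
  p = 2/54 = 0.037037: log2(p) = -4.754888, -p*log2(p) = 0.176107
  p = 17/54 = 0.314815: log2(p) = -1.667425, -p*log2(p) = 0.524930
  p = 4/54 = 0.074074: log2(p) = -3.754888, -p*log2(p) = 0.278140
  p = 4/54 = 0.074074: log2(p) = -3.754888, -p*log2(p) = 0.278140
  p = 11/54 = 0.203704: log2(p) = -2.295456, -p*log2(p) = 0.467593
  p = 16/54 = 0.296296: log2(p) = -1.754888, -p*log2(p) = 0.519967
H = 0.176107 + 0.524930 + 0.278140 + 0.278140 + 0.467593 + 0.519967 = 2.244877

H = 2.2449 bits/symbol


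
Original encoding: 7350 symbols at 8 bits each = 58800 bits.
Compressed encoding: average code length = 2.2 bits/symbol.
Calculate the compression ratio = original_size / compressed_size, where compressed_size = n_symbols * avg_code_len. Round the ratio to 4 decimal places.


original_size = n_symbols * orig_bits = 7350 * 8 = 58800 bits
compressed_size = n_symbols * avg_code_len = 7350 * 2.2 = 16170.0 bits
ratio = original_size / compressed_size = 58800 / 16170.0 = 3.6364

Compression ratio = 3.6364


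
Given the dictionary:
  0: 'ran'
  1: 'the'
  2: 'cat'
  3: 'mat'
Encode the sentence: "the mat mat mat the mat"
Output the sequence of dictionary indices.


Look up each word in the dictionary:
  'the' -> 1
  'mat' -> 3
  'mat' -> 3
  'mat' -> 3
  'the' -> 1
  'mat' -> 3

Encoded: [1, 3, 3, 3, 1, 3]


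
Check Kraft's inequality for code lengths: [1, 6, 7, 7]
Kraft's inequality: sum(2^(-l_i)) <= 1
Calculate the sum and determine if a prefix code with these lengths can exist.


Sum = 2^(-1) + 2^(-6) + 2^(-7) + 2^(-7)
    = 0.5 + 0.015625 + 0.0078125 + 0.0078125
    = 68/128 = 0.53125
Since 0.53125 <= 1, Kraft's inequality IS satisfied.
A prefix code with these lengths CAN exist.

Kraft sum = 0.53125. Satisfied.


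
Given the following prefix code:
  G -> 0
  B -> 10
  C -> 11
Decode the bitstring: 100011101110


Decoding step by step:
Bits 10 -> B
Bits 0 -> G
Bits 0 -> G
Bits 11 -> C
Bits 10 -> B
Bits 11 -> C
Bits 10 -> B


Decoded message: BGGCBCB


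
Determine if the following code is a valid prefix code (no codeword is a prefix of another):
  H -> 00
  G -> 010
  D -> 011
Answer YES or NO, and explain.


Checking each pair (does one codeword prefix another?):
  H='00' vs G='010': no prefix
  H='00' vs D='011': no prefix
  G='010' vs H='00': no prefix
  G='010' vs D='011': no prefix
  D='011' vs H='00': no prefix
  D='011' vs G='010': no prefix
No violation found over all pairs.

YES -- this is a valid prefix code. No codeword is a prefix of any other codeword.
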